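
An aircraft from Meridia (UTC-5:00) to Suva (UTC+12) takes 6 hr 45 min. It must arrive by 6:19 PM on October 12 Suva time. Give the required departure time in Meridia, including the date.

6:34 PM on October 11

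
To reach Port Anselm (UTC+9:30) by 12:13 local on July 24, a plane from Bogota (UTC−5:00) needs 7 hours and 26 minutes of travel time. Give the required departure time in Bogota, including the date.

14:17 on July 23

Target arrival in UTC: 12:13 − 9:30 = 02:43 on Jul 24.
Subtract 7 hours and 26 minutes → departure 19:17 UTC on Jul 23.
Bogota is UTC−5:00: 19:17 − 5:00 = 14:17 on Jul 23.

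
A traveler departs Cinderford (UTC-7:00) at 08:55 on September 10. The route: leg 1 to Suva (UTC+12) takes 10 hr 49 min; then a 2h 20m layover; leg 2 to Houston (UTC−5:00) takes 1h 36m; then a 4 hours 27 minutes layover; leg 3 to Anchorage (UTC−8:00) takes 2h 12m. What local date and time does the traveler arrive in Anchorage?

05:19 on September 11

Convert departure to UTC: 08:55 + 7:00 = 15:55 UTC on Sep 10.
Add 10 hours 49 minutes leg 1 → 02:44 UTC (Sep 11).
Add 2 hours and 20 minutes layover in Suva → 05:04 UTC.
Add 1 hour and 36 minutes leg 2 → 06:40 UTC.
Add 4 hours 27 minutes layover in Houston → 11:07 UTC.
Add 2 hours 12 minutes leg 3 → 13:19 UTC.
Anchorage is UTC−8:00, so local arrival = 13:19 − 8:00 = 05:19 on Sep 11.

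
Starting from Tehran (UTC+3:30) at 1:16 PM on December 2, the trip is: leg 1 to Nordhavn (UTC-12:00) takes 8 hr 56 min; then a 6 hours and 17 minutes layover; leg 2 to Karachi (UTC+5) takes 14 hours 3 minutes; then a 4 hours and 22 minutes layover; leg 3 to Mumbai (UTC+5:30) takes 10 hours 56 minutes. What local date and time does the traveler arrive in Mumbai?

Convert departure to UTC: 1:16 PM − 3:30 = 9:46 AM UTC on Dec 2.
Add 8 hours 56 minutes leg 1 → 6:42 PM UTC.
Add 6 hours 17 minutes layover in Nordhavn → 12:59 AM UTC (Dec 3).
Add 14 hours and 3 minutes leg 2 → 3:02 PM UTC.
Add 4 hours and 22 minutes layover in Karachi → 7:24 PM UTC.
Add 10 hours and 56 minutes leg 3 → 6:20 AM UTC (Dec 4).
Mumbai is UTC+5:30, so local arrival = 6:20 AM + 5:30 = 11:50 AM on Dec 4.

11:50 AM on December 4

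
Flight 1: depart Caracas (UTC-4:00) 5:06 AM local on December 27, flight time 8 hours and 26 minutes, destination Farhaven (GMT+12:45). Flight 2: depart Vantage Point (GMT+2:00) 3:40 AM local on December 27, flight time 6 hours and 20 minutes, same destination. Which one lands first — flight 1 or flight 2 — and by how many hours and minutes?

the second, by 9 hours 32 minutes

Flight 1 in UTC: 5:06 AM + 4:00 = 9:06 AM on Dec 27.
+8 hours 26 minutes → arrive 5:32 PM UTC on Dec 27.
Flight 2 in UTC: 3:40 AM − 2:00 = 1:40 AM on Dec 27.
+6 hours 20 minutes → arrive 8:00 AM UTC on Dec 27.
Flight 2 lands earlier by 9 hours 32 minutes.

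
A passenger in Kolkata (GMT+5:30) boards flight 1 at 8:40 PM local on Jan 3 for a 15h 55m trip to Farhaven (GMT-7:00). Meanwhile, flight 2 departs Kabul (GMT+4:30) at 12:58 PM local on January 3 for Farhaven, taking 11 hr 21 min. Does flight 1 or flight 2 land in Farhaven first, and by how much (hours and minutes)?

the second, by 11 hours 16 minutes

Flight 1 in UTC: 8:40 PM − 5:30 = 3:10 PM on Jan 3.
+15 hours and 55 minutes → arrive 7:05 AM UTC on Jan 4.
Flight 2 in UTC: 12:58 PM − 4:30 = 8:28 AM on Jan 3.
+11 hours 21 minutes → arrive 7:49 PM UTC on Jan 3.
Flight 2 lands earlier by 11 hours 16 minutes.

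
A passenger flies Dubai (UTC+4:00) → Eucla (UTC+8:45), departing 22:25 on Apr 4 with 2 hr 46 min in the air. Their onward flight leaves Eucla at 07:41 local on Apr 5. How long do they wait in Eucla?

1 hour 45 minutes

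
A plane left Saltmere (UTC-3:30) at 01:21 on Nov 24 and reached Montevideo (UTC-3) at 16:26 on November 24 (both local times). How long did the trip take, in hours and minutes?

Departure in UTC: 01:21 + 3:30 = 04:51 on Nov 24.
Arrival in UTC: 16:26 + 3:00 = 19:26 on Nov 24.
Elapsed = 19:26 − 04:51 = 14 hours 35 minutes.

14 hours 35 minutes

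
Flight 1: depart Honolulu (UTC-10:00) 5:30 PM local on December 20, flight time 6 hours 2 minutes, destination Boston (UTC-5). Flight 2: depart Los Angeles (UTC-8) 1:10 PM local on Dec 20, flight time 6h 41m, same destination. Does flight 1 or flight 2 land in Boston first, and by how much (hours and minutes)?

the second, by 5 hours 41 minutes

Flight 1 in UTC: 5:30 PM + 10:00 = 3:30 AM on Dec 21.
+6 hours and 2 minutes → arrive 9:32 AM UTC on Dec 21.
Flight 2 in UTC: 1:10 PM + 8:00 = 9:10 PM on Dec 20.
+6 hours and 41 minutes → arrive 3:51 AM UTC on Dec 21.
Flight 2 lands earlier by 5 hours 41 minutes.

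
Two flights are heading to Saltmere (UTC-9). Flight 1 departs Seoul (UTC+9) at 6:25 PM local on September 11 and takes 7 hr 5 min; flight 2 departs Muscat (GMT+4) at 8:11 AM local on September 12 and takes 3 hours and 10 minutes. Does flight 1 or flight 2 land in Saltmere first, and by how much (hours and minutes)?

the first, by 14 hours 51 minutes

Flight 1 in UTC: 6:25 PM − 9:00 = 9:25 AM on Sep 11.
+7 hours and 5 minutes → arrive 4:30 PM UTC on Sep 11.
Flight 2 in UTC: 8:11 AM − 4:00 = 4:11 AM on Sep 12.
+3 hours 10 minutes → arrive 7:21 AM UTC on Sep 12.
Flight 1 lands earlier by 14 hours 51 minutes.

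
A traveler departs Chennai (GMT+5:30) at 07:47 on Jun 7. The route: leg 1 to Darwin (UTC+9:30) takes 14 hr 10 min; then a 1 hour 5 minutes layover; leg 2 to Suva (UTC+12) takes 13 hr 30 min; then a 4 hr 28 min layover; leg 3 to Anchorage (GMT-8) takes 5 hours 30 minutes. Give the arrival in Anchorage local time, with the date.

09:00 on June 8

Convert departure to UTC: 07:47 − 5:30 = 02:17 UTC on Jun 7.
Add 14 hours 10 minutes leg 1 → 16:27 UTC.
Add 1 hour and 5 minutes layover in Darwin → 17:32 UTC.
Add 13 hours 30 minutes leg 2 → 07:02 UTC (Jun 8).
Add 4 hours and 28 minutes layover in Suva → 11:30 UTC.
Add 5 hours and 30 minutes leg 3 → 17:00 UTC.
Anchorage is UTC−8:00, so local arrival = 17:00 − 8:00 = 09:00 on Jun 8.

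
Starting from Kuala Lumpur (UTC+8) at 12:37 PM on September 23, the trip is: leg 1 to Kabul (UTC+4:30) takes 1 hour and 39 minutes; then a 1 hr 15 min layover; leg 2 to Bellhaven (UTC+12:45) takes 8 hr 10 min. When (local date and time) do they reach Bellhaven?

4:26 AM on Sep 24

Convert departure to UTC: 12:37 PM − 8:00 = 4:37 AM UTC on Sep 23.
Add 1 hour and 39 minutes leg 1 → 6:16 AM UTC.
Add 1 hour 15 minutes layover in Kabul → 7:31 AM UTC.
Add 8 hours and 10 minutes leg 2 → 3:41 PM UTC.
Bellhaven is UTC+12:45, so local arrival = 3:41 PM + 12:45 = 4:26 AM on Sep 24.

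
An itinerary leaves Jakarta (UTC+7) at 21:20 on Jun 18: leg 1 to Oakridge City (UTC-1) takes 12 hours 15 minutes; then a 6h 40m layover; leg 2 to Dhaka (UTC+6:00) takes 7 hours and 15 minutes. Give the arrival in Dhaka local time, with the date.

22:30 on June 19

Convert departure to UTC: 21:20 − 7:00 = 14:20 UTC on Jun 18.
Add 12 hours and 15 minutes leg 1 → 02:35 UTC (Jun 19).
Add 6 hours and 40 minutes layover in Oakridge City → 09:15 UTC.
Add 7 hours 15 minutes leg 2 → 16:30 UTC.
Dhaka is UTC+6:00, so local arrival = 16:30 + 6:00 = 22:30 on Jun 19.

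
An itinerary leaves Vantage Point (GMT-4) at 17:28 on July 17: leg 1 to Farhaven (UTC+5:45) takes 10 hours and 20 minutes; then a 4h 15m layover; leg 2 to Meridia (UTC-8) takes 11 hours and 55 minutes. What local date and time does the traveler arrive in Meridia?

15:58 on July 18

Convert departure to UTC: 17:28 + 4:00 = 21:28 UTC on Jul 17.
Add 10 hours 20 minutes leg 1 → 07:48 UTC (Jul 18).
Add 4 hours and 15 minutes layover in Farhaven → 12:03 UTC.
Add 11 hours 55 minutes leg 2 → 23:58 UTC.
Meridia is UTC−8:00, so local arrival = 23:58 − 8:00 = 15:58 on Jul 18.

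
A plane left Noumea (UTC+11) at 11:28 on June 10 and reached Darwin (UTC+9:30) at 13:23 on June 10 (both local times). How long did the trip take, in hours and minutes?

Departure in UTC: 11:28 − 11:00 = 00:28 on Jun 10.
Arrival in UTC: 13:23 − 9:30 = 03:53 on Jun 10.
Elapsed = 03:53 − 00:28 = 3 hours 25 minutes.

3 hours 25 minutes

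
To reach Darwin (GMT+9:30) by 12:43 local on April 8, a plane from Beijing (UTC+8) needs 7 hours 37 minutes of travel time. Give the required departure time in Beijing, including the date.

03:36 on April 8

Target arrival in UTC: 12:43 − 9:30 = 03:13 on Apr 8.
Subtract 7 hours 37 minutes → departure 19:36 UTC on Apr 7.
Beijing is UTC+8:00: 19:36 + 8:00 = 03:36 on Apr 8.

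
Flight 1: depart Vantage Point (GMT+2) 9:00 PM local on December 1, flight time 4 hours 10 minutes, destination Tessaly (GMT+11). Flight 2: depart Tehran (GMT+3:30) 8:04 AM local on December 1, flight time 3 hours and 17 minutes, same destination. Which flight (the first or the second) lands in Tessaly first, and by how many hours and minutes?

the second, by 15 hours 19 minutes

Flight 1 in UTC: 9:00 PM − 2:00 = 7:00 PM on Dec 1.
+4 hours and 10 minutes → arrive 11:10 PM UTC on Dec 1.
Flight 2 in UTC: 8:04 AM − 3:30 = 4:34 AM on Dec 1.
+3 hours and 17 minutes → arrive 7:51 AM UTC on Dec 1.
Flight 2 lands earlier by 15 hours 19 minutes.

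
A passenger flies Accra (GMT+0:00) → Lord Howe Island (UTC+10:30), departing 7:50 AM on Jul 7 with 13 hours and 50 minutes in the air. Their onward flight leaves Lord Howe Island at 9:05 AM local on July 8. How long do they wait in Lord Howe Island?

55 minutes

Accra is at UTC+0, so departure is already 7:50 AM UTC on Jul 7.
Add 13 hours and 50 minutes flight time → 9:40 PM UTC.
Lord Howe Island is UTC+10:30, so local arrival = 9:40 PM + 10:30 = 8:10 AM on Jul 8.
Layover = 9:05 AM − 8:10 AM = 55 minutes.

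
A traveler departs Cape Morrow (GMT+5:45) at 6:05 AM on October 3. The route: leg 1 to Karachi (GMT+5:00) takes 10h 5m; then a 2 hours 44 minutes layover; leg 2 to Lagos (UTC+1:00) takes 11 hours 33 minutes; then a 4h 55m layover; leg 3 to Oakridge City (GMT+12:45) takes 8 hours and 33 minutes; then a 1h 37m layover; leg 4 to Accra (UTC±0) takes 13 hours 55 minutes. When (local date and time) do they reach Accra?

5:42 AM on October 5

Convert departure to UTC: 6:05 AM − 5:45 = 12:20 AM UTC on Oct 3.
Add 10 hours 5 minutes leg 1 → 10:25 AM UTC.
Add 2 hours and 44 minutes layover in Karachi → 1:09 PM UTC.
Add 11 hours and 33 minutes leg 2 → 12:42 AM UTC (Oct 4).
Add 4 hours and 55 minutes layover in Lagos → 5:37 AM UTC.
Add 8 hours and 33 minutes leg 3 → 2:10 PM UTC.
Add 1 hour and 37 minutes layover in Oakridge City → 3:47 PM UTC.
Add 13 hours 55 minutes leg 4 → 5:42 AM UTC (Oct 5).
Accra is UTC+0, so local arrival is the same: 5:42 AM on Oct 5.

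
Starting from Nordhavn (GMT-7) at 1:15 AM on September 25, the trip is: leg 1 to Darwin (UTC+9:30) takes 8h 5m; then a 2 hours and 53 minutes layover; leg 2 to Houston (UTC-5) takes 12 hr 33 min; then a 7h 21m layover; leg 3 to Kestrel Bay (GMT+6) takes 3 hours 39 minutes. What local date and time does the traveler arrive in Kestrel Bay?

Convert departure to UTC: 1:15 AM + 7:00 = 8:15 AM UTC on Sep 25.
Add 8 hours 5 minutes leg 1 → 4:20 PM UTC.
Add 2 hours 53 minutes layover in Darwin → 7:13 PM UTC.
Add 12 hours and 33 minutes leg 2 → 7:46 AM UTC (Sep 26).
Add 7 hours and 21 minutes layover in Houston → 3:07 PM UTC.
Add 3 hours and 39 minutes leg 3 → 6:46 PM UTC.
Kestrel Bay is UTC+6:00, so local arrival = 6:46 PM + 6:00 = 12:46 AM on Sep 27.

12:46 AM on September 27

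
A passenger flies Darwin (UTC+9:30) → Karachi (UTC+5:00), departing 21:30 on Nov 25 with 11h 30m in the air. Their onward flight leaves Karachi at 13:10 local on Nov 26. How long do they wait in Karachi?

8 hours 40 minutes

Convert departure to UTC: 21:30 − 9:30 = 12:00 UTC on Nov 25.
Add 11 hours 30 minutes flight time → 23:30 UTC.
Karachi is UTC+5:00, so local arrival = 23:30 + 5:00 = 04:30 on Nov 26.
Layover = 13:10 − 04:30 = 8 hours 40 minutes.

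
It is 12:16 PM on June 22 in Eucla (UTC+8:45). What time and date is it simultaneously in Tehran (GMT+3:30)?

In UTC: 12:16 PM − 8:45 = 3:31 AM on Jun 22.
Tehran is UTC+3:30: 3:31 AM + 3:30 = 7:01 AM on Jun 22.

7:01 AM on June 22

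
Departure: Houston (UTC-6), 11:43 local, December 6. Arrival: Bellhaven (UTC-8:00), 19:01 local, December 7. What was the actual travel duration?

Departure in UTC: 11:43 + 6:00 = 17:43 on Dec 6.
Arrival in UTC: 19:01 + 8:00 = 03:01 on Dec 8.
Elapsed = 03:01 − 17:43 (+2 days) = 33 hours 18 minutes.

33 hours 18 minutes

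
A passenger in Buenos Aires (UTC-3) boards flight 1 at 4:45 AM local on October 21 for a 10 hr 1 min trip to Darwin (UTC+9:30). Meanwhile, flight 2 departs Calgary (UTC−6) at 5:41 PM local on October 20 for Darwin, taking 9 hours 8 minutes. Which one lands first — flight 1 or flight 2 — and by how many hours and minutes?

the second, by 8 hours 57 minutes

Flight 1 in UTC: 4:45 AM + 3:00 = 7:45 AM on Oct 21.
+10 hours and 1 minute → arrive 5:46 PM UTC on Oct 21.
Flight 2 in UTC: 5:41 PM + 6:00 = 11:41 PM on Oct 20.
+9 hours 8 minutes → arrive 8:49 AM UTC on Oct 21.
Flight 2 lands earlier by 8 hours 57 minutes.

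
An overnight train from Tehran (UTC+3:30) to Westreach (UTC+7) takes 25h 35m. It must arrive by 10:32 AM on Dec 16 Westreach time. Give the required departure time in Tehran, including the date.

5:27 AM on Dec 15

Target arrival in UTC: 10:32 AM − 7:00 = 3:32 AM on Dec 16.
Subtract 25 hours 35 minutes → departure 1:57 AM UTC on Dec 15.
Tehran is UTC+3:30: 1:57 AM + 3:30 = 5:27 AM on Dec 15.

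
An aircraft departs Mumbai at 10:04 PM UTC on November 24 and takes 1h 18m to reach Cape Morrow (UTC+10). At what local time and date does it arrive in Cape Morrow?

9:22 AM on Nov 25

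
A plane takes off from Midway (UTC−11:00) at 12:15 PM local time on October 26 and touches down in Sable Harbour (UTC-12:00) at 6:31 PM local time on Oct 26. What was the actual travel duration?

Departure in UTC: 12:15 PM + 11:00 = 11:15 PM on Oct 26.
Arrival in UTC: 6:31 PM + 12:00 = 6:31 AM on Oct 27.
Elapsed = 6:31 AM − 11:15 PM (+1 day) = 7 hours 16 minutes.

7 hours 16 minutes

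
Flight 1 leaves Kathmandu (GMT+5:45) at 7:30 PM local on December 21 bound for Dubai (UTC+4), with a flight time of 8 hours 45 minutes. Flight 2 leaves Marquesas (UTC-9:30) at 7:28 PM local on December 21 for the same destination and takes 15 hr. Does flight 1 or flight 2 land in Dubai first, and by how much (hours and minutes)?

the first, by 21 hours 28 minutes

Flight 1 in UTC: 7:30 PM − 5:45 = 1:45 PM on Dec 21.
+8 hours and 45 minutes → arrive 10:30 PM UTC on Dec 21.
Flight 2 in UTC: 7:28 PM + 9:30 = 4:58 AM on Dec 22.
+15 hours → arrive 7:58 PM UTC on Dec 22.
Flight 1 lands earlier by 21 hours 28 minutes.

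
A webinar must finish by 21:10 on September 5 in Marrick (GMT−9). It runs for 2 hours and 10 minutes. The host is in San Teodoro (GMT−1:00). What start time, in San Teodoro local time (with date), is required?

03:00 on Sep 6

Target end time in UTC: 21:10 + 9:00 = 06:10 on Sep 6.
Subtract 2 hours and 10 minutes → start 04:00 UTC on Sep 6.
San Teodoro is UTC−1:00: 04:00 − 1:00 = 03:00 on Sep 6.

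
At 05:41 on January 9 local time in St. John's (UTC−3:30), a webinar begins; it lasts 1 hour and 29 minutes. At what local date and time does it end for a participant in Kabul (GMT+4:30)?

Convert start to UTC: 05:41 + 3:30 = 09:11 UTC on Jan 9.
Add 1 hour 29 minutes duration → 10:40 UTC.
Kabul is UTC+4:30, so local end time = 10:40 + 4:30 = 15:10 on Jan 9.

15:10 on Jan 9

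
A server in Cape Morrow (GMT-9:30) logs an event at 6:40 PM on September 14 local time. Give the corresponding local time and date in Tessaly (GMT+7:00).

In UTC: 6:40 PM + 9:30 = 4:10 AM on Sep 15.
Tessaly is UTC+7:00: 4:10 AM + 7:00 = 11:10 AM on Sep 15.

11:10 AM on September 15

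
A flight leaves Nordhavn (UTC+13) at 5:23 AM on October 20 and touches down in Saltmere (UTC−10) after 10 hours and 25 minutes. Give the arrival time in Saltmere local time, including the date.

Convert departure to UTC: 5:23 AM − 13:00 = 4:23 PM UTC on Oct 19.
Add 10 hours 25 minutes travel time → 2:48 AM UTC (Oct 20).
Saltmere is UTC−10:00, so local arrival = 2:48 AM − 10:00 = 4:48 PM on Oct 19.

4:48 PM on October 19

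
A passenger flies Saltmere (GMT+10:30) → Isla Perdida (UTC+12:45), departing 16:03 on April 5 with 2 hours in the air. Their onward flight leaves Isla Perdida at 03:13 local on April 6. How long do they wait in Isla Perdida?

Convert departure to UTC: 16:03 − 10:30 = 05:33 UTC on Apr 5.
Add 2 hours flight time → 07:33 UTC.
Isla Perdida is UTC+12:45, so local arrival = 07:33 + 12:45 = 20:18 on Apr 5.
Layover = 03:13 − 20:18 (+1 day) = 6 hours 55 minutes.

6 hours 55 minutes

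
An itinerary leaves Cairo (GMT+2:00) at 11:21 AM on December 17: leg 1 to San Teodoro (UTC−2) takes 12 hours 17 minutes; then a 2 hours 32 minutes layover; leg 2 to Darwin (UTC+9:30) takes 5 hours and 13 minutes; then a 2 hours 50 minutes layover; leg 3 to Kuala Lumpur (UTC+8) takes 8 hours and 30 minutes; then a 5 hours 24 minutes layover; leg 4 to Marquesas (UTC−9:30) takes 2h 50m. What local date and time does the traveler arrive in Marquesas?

Convert departure to UTC: 11:21 AM − 2:00 = 9:21 AM UTC on Dec 17.
Add 12 hours 17 minutes leg 1 → 9:38 PM UTC.
Add 2 hours 32 minutes layover in San Teodoro → 12:10 AM UTC (Dec 18).
Add 5 hours and 13 minutes leg 2 → 5:23 AM UTC.
Add 2 hours 50 minutes layover in Darwin → 8:13 AM UTC.
Add 8 hours 30 minutes leg 3 → 4:43 PM UTC.
Add 5 hours and 24 minutes layover in Kuala Lumpur → 10:07 PM UTC.
Add 2 hours and 50 minutes leg 4 → 12:57 AM UTC (Dec 19).
Marquesas is UTC−9:30, so local arrival = 12:57 AM − 9:30 = 3:27 PM on Dec 18.

3:27 PM on Dec 18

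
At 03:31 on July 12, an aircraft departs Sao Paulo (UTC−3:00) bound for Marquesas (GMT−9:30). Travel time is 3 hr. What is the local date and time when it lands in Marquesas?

00:01 on July 12

Convert departure to UTC: 03:31 + 3:00 = 06:31 UTC on Jul 12.
Add 3 hours travel time → 09:31 UTC.
Marquesas is UTC−9:30, so local arrival = 09:31 − 9:30 = 00:01 on Jul 12.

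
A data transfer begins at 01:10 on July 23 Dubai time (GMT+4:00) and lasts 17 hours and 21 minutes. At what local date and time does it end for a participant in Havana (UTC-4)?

10:31 on July 23

Convert start to UTC: 01:10 − 4:00 = 21:10 UTC on Jul 22.
Add 17 hours and 21 minutes duration → 14:31 UTC (Jul 23).
Havana is UTC−4:00, so local end time = 14:31 − 4:00 = 10:31 on Jul 23.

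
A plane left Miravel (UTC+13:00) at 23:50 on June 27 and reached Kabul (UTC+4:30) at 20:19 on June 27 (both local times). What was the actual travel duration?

4 hours 59 minutes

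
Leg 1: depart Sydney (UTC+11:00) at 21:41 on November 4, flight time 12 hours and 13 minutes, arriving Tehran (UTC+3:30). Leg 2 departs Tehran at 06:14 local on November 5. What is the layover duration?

Convert departure to UTC: 21:41 − 11:00 = 10:41 UTC on Nov 4.
Add 12 hours and 13 minutes flight time → 22:54 UTC.
Tehran is UTC+3:30, so local arrival = 22:54 + 3:30 = 02:24 on Nov 5.
Layover = 06:14 − 02:24 = 3 hours 50 minutes.

3 hours 50 minutes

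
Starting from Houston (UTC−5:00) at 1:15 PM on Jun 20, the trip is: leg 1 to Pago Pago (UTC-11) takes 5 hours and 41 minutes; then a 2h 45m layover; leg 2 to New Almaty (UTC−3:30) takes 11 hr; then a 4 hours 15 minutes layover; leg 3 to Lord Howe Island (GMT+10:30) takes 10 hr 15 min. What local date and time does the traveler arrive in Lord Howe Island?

Convert departure to UTC: 1:15 PM + 5:00 = 6:15 PM UTC on Jun 20.
Add 5 hours 41 minutes leg 1 → 11:56 PM UTC.
Add 2 hours 45 minutes layover in Pago Pago → 2:41 AM UTC (Jun 21).
Add 11 hours leg 2 → 1:41 PM UTC.
Add 4 hours and 15 minutes layover in New Almaty → 5:56 PM UTC.
Add 10 hours and 15 minutes leg 3 → 4:11 AM UTC (Jun 22).
Lord Howe Island is UTC+10:30, so local arrival = 4:11 AM + 10:30 = 2:41 PM on Jun 22.

2:41 PM on June 22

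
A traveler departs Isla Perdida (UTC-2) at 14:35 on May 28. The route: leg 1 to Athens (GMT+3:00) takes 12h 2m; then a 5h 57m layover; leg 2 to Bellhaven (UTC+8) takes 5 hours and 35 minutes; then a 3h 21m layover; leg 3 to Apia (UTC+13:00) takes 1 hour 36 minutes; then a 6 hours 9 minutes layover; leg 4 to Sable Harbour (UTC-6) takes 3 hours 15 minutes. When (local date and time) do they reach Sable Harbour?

Convert departure to UTC: 14:35 + 2:00 = 16:35 UTC on May 28.
Add 12 hours 2 minutes leg 1 → 04:37 UTC (May 29).
Add 5 hours 57 minutes layover in Athens → 10:34 UTC.
Add 5 hours 35 minutes leg 2 → 16:09 UTC.
Add 3 hours and 21 minutes layover in Bellhaven → 19:30 UTC.
Add 1 hour and 36 minutes leg 3 → 21:06 UTC.
Add 6 hours 9 minutes layover in Apia → 03:15 UTC (May 30).
Add 3 hours and 15 minutes leg 4 → 06:30 UTC.
Sable Harbour is UTC−6:00, so local arrival = 06:30 − 6:00 = 00:30 on May 30.

00:30 on May 30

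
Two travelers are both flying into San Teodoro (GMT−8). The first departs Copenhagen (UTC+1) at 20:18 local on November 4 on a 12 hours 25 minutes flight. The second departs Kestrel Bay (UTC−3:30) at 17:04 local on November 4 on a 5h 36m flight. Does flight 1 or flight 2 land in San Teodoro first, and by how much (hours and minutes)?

the second, by 5 hours 33 minutes

Flight 1 in UTC: 20:18 − 1:00 = 19:18 on Nov 4.
+12 hours 25 minutes → arrive 07:43 UTC on Nov 5.
Flight 2 in UTC: 17:04 + 3:30 = 20:34 on Nov 4.
+5 hours and 36 minutes → arrive 02:10 UTC on Nov 5.
Flight 2 lands earlier by 5 hours 33 minutes.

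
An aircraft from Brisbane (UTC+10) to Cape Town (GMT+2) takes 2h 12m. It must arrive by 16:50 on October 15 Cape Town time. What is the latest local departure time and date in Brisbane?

22:38 on October 15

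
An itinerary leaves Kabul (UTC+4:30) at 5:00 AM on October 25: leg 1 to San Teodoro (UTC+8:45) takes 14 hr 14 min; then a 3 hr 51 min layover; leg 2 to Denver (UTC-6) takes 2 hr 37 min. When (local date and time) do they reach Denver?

3:12 PM on Oct 25

Convert departure to UTC: 5:00 AM − 4:30 = 12:30 AM UTC on Oct 25.
Add 14 hours and 14 minutes leg 1 → 2:44 PM UTC.
Add 3 hours and 51 minutes layover in San Teodoro → 6:35 PM UTC.
Add 2 hours 37 minutes leg 2 → 9:12 PM UTC.
Denver is UTC−6:00, so local arrival = 9:12 PM − 6:00 = 3:12 PM on Oct 25.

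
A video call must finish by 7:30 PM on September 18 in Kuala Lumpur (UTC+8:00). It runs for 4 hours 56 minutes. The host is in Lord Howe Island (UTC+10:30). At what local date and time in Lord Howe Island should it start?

5:04 PM on Sep 18

Target end time in UTC: 7:30 PM − 8:00 = 11:30 AM on Sep 18.
Subtract 4 hours 56 minutes → start 6:34 AM UTC on Sep 18.
Lord Howe Island is UTC+10:30: 6:34 AM + 10:30 = 5:04 PM on Sep 18.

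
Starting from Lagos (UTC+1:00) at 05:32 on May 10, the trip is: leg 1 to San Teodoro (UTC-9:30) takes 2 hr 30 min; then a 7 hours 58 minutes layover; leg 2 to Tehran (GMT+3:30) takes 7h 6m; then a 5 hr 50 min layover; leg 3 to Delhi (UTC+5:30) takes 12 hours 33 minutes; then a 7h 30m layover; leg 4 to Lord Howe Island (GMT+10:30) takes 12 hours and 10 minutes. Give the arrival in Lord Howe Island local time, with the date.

Convert departure to UTC: 05:32 − 1:00 = 04:32 UTC on May 10.
Add 2 hours 30 minutes leg 1 → 07:02 UTC.
Add 7 hours 58 minutes layover in San Teodoro → 15:00 UTC.
Add 7 hours 6 minutes leg 2 → 22:06 UTC.
Add 5 hours and 50 minutes layover in Tehran → 03:56 UTC (May 11).
Add 12 hours and 33 minutes leg 3 → 16:29 UTC.
Add 7 hours 30 minutes layover in Delhi → 23:59 UTC.
Add 12 hours 10 minutes leg 4 → 12:09 UTC (May 12).
Lord Howe Island is UTC+10:30, so local arrival = 12:09 + 10:30 = 22:39 on May 12.

22:39 on May 12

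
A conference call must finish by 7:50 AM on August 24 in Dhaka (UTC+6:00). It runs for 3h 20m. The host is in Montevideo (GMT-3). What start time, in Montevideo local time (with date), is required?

7:30 PM on Aug 23

Target end time in UTC: 7:50 AM − 6:00 = 1:50 AM on Aug 24.
Subtract 3 hours 20 minutes → start 10:30 PM UTC on Aug 23.
Montevideo is UTC−3:00: 10:30 PM − 3:00 = 7:30 PM on Aug 23.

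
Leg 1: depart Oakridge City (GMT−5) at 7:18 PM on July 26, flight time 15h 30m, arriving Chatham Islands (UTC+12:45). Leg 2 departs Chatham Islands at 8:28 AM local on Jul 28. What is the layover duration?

Convert departure to UTC: 7:18 PM + 5:00 = 12:18 AM UTC on Jul 27.
Add 15 hours 30 minutes flight time → 3:48 PM UTC.
Chatham Islands is UTC+12:45, so local arrival = 3:48 PM + 12:45 = 4:33 AM on Jul 28.
Layover = 8:28 AM − 4:33 AM = 3 hours 55 minutes.

3 hours 55 minutes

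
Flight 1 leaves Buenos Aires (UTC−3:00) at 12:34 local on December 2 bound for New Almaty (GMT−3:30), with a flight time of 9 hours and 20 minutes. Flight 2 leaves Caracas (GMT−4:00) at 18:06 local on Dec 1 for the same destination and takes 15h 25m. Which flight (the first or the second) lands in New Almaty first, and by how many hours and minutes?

Flight 1 in UTC: 12:34 + 3:00 = 15:34 on Dec 2.
+9 hours and 20 minutes → arrive 00:54 UTC on Dec 3.
Flight 2 in UTC: 18:06 + 4:00 = 22:06 on Dec 1.
+15 hours and 25 minutes → arrive 13:31 UTC on Dec 2.
Flight 2 lands earlier by 11 hours 23 minutes.

the second, by 11 hours 23 minutes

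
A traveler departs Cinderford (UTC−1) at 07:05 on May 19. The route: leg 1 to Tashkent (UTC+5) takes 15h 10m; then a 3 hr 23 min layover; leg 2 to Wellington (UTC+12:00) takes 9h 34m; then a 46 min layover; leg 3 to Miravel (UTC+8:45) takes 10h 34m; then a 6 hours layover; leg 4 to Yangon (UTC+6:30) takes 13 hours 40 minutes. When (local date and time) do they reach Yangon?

01:42 on May 22

Convert departure to UTC: 07:05 + 1:00 = 08:05 UTC on May 19.
Add 15 hours and 10 minutes leg 1 → 23:15 UTC.
Add 3 hours 23 minutes layover in Tashkent → 02:38 UTC (May 20).
Add 9 hours 34 minutes leg 2 → 12:12 UTC.
Add 46 minutes layover in Wellington → 12:58 UTC.
Add 10 hours and 34 minutes leg 3 → 23:32 UTC.
Add 6 hours layover in Miravel → 05:32 UTC (May 21).
Add 13 hours and 40 minutes leg 4 → 19:12 UTC.
Yangon is UTC+6:30, so local arrival = 19:12 + 6:30 = 01:42 on May 22.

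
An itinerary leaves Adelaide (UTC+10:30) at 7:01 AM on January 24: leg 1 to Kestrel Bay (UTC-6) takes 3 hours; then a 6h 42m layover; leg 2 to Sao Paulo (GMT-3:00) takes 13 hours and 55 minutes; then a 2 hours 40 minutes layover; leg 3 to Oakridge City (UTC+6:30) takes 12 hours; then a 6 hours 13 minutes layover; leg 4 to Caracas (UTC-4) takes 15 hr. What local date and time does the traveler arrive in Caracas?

Convert departure to UTC: 7:01 AM − 10:30 = 8:31 PM UTC on Jan 23.
Add 3 hours leg 1 → 11:31 PM UTC.
Add 6 hours and 42 minutes layover in Kestrel Bay → 6:13 AM UTC (Jan 24).
Add 13 hours and 55 minutes leg 2 → 8:08 PM UTC.
Add 2 hours 40 minutes layover in Sao Paulo → 10:48 PM UTC.
Add 12 hours leg 3 → 10:48 AM UTC (Jan 25).
Add 6 hours and 13 minutes layover in Oakridge City → 5:01 PM UTC.
Add 15 hours leg 4 → 8:01 AM UTC (Jan 26).
Caracas is UTC−4:00, so local arrival = 8:01 AM − 4:00 = 4:01 AM on Jan 26.

4:01 AM on January 26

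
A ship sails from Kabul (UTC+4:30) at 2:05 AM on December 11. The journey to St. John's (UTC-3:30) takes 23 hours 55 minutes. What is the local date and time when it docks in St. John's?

Convert departure to UTC: 2:05 AM − 4:30 = 9:35 PM UTC on Dec 10.
Add 23 hours and 55 minutes travel time → 9:30 PM UTC (Dec 11).
St. John's is UTC−3:30, so local arrival = 9:30 PM − 3:30 = 6:00 PM on Dec 11.

6:00 PM on Dec 11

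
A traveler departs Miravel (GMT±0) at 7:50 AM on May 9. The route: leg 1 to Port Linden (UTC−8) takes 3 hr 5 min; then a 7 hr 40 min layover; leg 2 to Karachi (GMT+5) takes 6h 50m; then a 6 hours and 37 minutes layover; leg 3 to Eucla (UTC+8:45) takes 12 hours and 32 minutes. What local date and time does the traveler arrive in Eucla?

5:19 AM on May 11

Miravel is at UTC+0, so departure is already 7:50 AM UTC on May 9.
Add 3 hours and 5 minutes leg 1 → 10:55 AM UTC.
Add 7 hours 40 minutes layover in Port Linden → 6:35 PM UTC.
Add 6 hours 50 minutes leg 2 → 1:25 AM UTC (May 10).
Add 6 hours and 37 minutes layover in Karachi → 8:02 AM UTC.
Add 12 hours 32 minutes leg 3 → 8:34 PM UTC.
Eucla is UTC+8:45, so local arrival = 8:34 PM + 8:45 = 5:19 AM on May 11.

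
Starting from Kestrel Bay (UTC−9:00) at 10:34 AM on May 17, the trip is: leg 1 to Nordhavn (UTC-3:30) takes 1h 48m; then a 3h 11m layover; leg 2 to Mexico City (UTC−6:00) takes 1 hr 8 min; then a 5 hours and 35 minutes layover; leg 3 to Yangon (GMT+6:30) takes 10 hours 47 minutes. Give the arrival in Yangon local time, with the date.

12:33 AM on May 19

Convert departure to UTC: 10:34 AM + 9:00 = 7:34 PM UTC on May 17.
Add 1 hour 48 minutes leg 1 → 9:22 PM UTC.
Add 3 hours and 11 minutes layover in Nordhavn → 12:33 AM UTC (May 18).
Add 1 hour 8 minutes leg 2 → 1:41 AM UTC.
Add 5 hours 35 minutes layover in Mexico City → 7:16 AM UTC.
Add 10 hours and 47 minutes leg 3 → 6:03 PM UTC.
Yangon is UTC+6:30, so local arrival = 6:03 PM + 6:30 = 12:33 AM on May 19.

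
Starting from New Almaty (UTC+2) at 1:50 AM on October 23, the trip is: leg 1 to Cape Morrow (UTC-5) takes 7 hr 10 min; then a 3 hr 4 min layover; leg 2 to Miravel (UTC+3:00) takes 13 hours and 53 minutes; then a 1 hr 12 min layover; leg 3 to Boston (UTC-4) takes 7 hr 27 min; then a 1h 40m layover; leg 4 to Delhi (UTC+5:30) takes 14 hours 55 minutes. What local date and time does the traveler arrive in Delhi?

6:41 AM on Oct 25

Convert departure to UTC: 1:50 AM − 2:00 = 11:50 PM UTC on Oct 22.
Add 7 hours 10 minutes leg 1 → 7:00 AM UTC (Oct 23).
Add 3 hours 4 minutes layover in Cape Morrow → 10:04 AM UTC.
Add 13 hours 53 minutes leg 2 → 11:57 PM UTC.
Add 1 hour and 12 minutes layover in Miravel → 1:09 AM UTC (Oct 24).
Add 7 hours 27 minutes leg 3 → 8:36 AM UTC.
Add 1 hour and 40 minutes layover in Boston → 10:16 AM UTC.
Add 14 hours and 55 minutes leg 4 → 1:11 AM UTC (Oct 25).
Delhi is UTC+5:30, so local arrival = 1:11 AM + 5:30 = 6:41 AM on Oct 25.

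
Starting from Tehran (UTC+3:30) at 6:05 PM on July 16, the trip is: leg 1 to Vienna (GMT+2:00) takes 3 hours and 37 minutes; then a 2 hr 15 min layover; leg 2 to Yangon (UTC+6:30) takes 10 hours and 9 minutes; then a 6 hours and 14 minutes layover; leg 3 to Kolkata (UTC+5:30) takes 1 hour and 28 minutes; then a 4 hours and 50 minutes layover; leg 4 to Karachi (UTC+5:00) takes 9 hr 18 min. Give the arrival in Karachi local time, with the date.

Convert departure to UTC: 6:05 PM − 3:30 = 2:35 PM UTC on Jul 16.
Add 3 hours and 37 minutes leg 1 → 6:12 PM UTC.
Add 2 hours and 15 minutes layover in Vienna → 8:27 PM UTC.
Add 10 hours 9 minutes leg 2 → 6:36 AM UTC (Jul 17).
Add 6 hours 14 minutes layover in Yangon → 12:50 PM UTC.
Add 1 hour 28 minutes leg 3 → 2:18 PM UTC.
Add 4 hours 50 minutes layover in Kolkata → 7:08 PM UTC.
Add 9 hours and 18 minutes leg 4 → 4:26 AM UTC (Jul 18).
Karachi is UTC+5:00, so local arrival = 4:26 AM + 5:00 = 9:26 AM on Jul 18.

9:26 AM on July 18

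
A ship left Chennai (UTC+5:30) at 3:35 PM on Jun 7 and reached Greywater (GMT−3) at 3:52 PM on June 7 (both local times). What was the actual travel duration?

8 hours 47 minutes

Departure in UTC: 3:35 PM − 5:30 = 10:05 AM on Jun 7.
Arrival in UTC: 3:52 PM + 3:00 = 6:52 PM on Jun 7.
Elapsed = 6:52 PM − 10:05 AM = 8 hours 47 minutes.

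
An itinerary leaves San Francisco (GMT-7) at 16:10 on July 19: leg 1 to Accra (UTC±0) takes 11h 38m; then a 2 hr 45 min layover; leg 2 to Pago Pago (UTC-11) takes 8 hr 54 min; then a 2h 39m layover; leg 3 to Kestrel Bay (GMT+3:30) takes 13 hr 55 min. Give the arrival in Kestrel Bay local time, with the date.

Convert departure to UTC: 16:10 + 7:00 = 23:10 UTC on Jul 19.
Add 11 hours and 38 minutes leg 1 → 10:48 UTC (Jul 20).
Add 2 hours and 45 minutes layover in Accra → 13:33 UTC.
Add 8 hours and 54 minutes leg 2 → 22:27 UTC.
Add 2 hours and 39 minutes layover in Pago Pago → 01:06 UTC (Jul 21).
Add 13 hours 55 minutes leg 3 → 15:01 UTC.
Kestrel Bay is UTC+3:30, so local arrival = 15:01 + 3:30 = 18:31 on Jul 21.

18:31 on Jul 21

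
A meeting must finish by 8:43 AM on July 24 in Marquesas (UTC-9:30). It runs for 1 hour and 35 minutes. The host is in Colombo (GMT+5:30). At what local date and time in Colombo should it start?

10:08 PM on July 24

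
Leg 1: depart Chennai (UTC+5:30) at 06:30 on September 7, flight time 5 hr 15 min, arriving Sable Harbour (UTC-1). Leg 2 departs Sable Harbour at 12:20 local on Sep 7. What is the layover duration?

Convert departure to UTC: 06:30 − 5:30 = 01:00 UTC on Sep 7.
Add 5 hours 15 minutes flight time → 06:15 UTC.
Sable Harbour is UTC−1:00, so local arrival = 06:15 − 1:00 = 05:15 on Sep 7.
Layover = 12:20 − 05:15 = 7 hours 5 minutes.

7 hours 5 minutes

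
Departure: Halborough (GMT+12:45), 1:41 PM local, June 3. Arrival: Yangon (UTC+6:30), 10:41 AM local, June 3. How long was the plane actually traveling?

Departure in UTC: 1:41 PM − 12:45 = 12:56 AM on Jun 3.
Arrival in UTC: 10:41 AM − 6:30 = 4:11 AM on Jun 3.
Elapsed = 4:11 AM − 12:56 AM = 3 hours 15 minutes.

3 hours 15 minutes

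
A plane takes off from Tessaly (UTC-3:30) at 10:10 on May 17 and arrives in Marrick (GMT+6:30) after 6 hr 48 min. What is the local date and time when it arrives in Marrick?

02:58 on May 18

Marrick is 10:00 ahead of Tessaly.
After 6 hours and 48 minutes it is 16:58 in Tessaly.
Shift by the zone difference: 16:58 + 10:00 = 02:58 on May 18 in Marrick.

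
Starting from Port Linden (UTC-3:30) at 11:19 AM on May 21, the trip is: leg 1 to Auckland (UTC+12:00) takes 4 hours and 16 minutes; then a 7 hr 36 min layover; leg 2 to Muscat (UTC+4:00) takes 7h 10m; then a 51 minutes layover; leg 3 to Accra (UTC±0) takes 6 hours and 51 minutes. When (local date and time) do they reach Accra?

5:33 PM on May 22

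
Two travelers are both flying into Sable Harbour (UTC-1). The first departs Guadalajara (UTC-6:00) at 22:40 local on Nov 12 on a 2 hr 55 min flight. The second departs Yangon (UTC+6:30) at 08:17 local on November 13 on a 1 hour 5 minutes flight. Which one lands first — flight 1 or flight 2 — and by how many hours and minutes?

the second, by 4 hours 43 minutes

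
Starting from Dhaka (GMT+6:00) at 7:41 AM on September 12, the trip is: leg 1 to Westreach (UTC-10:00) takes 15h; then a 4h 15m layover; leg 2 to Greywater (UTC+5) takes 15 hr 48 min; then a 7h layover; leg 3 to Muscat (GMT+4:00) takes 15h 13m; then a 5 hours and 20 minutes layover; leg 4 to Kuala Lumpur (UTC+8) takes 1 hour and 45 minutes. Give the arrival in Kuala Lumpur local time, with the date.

2:02 AM on September 15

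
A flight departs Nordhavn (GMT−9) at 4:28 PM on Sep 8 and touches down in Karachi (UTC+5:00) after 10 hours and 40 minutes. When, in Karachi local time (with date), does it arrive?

Karachi is 14:00 ahead of Nordhavn.
After 10 hours 40 minutes it is 3:08 AM (Sep 9) in Nordhavn.
Shift by the zone difference: 3:08 AM + 14:00 = 5:08 PM on Sep 9 in Karachi.

5:08 PM on September 9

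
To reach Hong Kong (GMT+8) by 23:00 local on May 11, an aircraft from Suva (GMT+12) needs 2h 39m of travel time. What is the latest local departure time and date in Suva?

00:21 on May 12

Target arrival in UTC: 23:00 − 8:00 = 15:00 on May 11.
Subtract 2 hours and 39 minutes → departure 12:21 UTC on May 11.
Suva is UTC+12:00: 12:21 + 12:00 = 00:21 on May 12.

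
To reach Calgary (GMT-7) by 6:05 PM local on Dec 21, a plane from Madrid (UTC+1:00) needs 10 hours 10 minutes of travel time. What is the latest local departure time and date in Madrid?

3:55 PM on Dec 21

Target arrival in UTC: 6:05 PM + 7:00 = 1:05 AM on Dec 22.
Subtract 10 hours 10 minutes → departure 2:55 PM UTC on Dec 21.
Madrid is UTC+1:00: 2:55 PM + 1:00 = 3:55 PM on Dec 21.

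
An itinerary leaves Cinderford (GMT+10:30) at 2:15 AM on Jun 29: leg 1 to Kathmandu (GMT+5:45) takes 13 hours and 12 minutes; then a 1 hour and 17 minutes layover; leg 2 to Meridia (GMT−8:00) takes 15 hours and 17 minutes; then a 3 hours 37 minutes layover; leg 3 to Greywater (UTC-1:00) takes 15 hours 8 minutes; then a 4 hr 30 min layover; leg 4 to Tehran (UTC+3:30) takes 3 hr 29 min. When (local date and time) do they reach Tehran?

Convert departure to UTC: 2:15 AM − 10:30 = 3:45 PM UTC on Jun 28.
Add 13 hours 12 minutes leg 1 → 4:57 AM UTC (Jun 29).
Add 1 hour 17 minutes layover in Kathmandu → 6:14 AM UTC.
Add 15 hours 17 minutes leg 2 → 9:31 PM UTC.
Add 3 hours 37 minutes layover in Meridia → 1:08 AM UTC (Jun 30).
Add 15 hours and 8 minutes leg 3 → 4:16 PM UTC.
Add 4 hours and 30 minutes layover in Greywater → 8:46 PM UTC.
Add 3 hours and 29 minutes leg 4 → 12:15 AM UTC (Jul 1).
Tehran is UTC+3:30, so local arrival = 12:15 AM + 3:30 = 3:45 AM on Jul 1.

3:45 AM on Jul 1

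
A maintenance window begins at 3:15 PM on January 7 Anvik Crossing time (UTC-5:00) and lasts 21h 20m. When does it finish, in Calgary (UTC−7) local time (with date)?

10:35 AM on Jan 8

Convert start to UTC: 3:15 PM + 5:00 = 8:15 PM UTC on Jan 7.
Add 21 hours and 20 minutes duration → 5:35 PM UTC (Jan 8).
Calgary is UTC−7:00, so local end time = 5:35 PM − 7:00 = 10:35 AM on Jan 8.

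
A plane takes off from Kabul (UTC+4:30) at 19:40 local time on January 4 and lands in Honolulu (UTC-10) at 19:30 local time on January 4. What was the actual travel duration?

14 hours 20 minutes

Departure in UTC: 19:40 − 4:30 = 15:10 on Jan 4.
Arrival in UTC: 19:30 + 10:00 = 05:30 on Jan 5.
Elapsed = 05:30 − 15:10 (+1 day) = 14 hours 20 minutes.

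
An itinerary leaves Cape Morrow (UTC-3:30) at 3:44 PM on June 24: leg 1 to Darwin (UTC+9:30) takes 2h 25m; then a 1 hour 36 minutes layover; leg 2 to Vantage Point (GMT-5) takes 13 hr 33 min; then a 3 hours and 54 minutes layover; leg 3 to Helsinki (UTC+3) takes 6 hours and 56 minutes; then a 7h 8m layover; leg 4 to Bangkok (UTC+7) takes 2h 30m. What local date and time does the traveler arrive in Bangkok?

Convert departure to UTC: 3:44 PM + 3:30 = 7:14 PM UTC on Jun 24.
Add 2 hours 25 minutes leg 1 → 9:39 PM UTC.
Add 1 hour and 36 minutes layover in Darwin → 11:15 PM UTC.
Add 13 hours and 33 minutes leg 2 → 12:48 PM UTC (Jun 25).
Add 3 hours and 54 minutes layover in Vantage Point → 4:42 PM UTC.
Add 6 hours 56 minutes leg 3 → 11:38 PM UTC.
Add 7 hours and 8 minutes layover in Helsinki → 6:46 AM UTC (Jun 26).
Add 2 hours and 30 minutes leg 4 → 9:16 AM UTC.
Bangkok is UTC+7:00, so local arrival = 9:16 AM + 7:00 = 4:16 PM on Jun 26.

4:16 PM on June 26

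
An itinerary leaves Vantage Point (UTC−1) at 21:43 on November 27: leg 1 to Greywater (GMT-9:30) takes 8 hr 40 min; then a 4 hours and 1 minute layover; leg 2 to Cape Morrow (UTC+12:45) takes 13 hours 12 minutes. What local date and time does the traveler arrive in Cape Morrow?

13:21 on November 29

Convert departure to UTC: 21:43 + 1:00 = 22:43 UTC on Nov 27.
Add 8 hours and 40 minutes leg 1 → 07:23 UTC (Nov 28).
Add 4 hours 1 minute layover in Greywater → 11:24 UTC.
Add 13 hours 12 minutes leg 2 → 00:36 UTC (Nov 29).
Cape Morrow is UTC+12:45, so local arrival = 00:36 + 12:45 = 13:21 on Nov 29.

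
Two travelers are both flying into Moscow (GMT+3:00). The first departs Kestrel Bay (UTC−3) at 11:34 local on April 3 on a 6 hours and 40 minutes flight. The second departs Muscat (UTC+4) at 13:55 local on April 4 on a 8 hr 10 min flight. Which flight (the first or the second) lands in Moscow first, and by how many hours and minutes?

the first, by 20 hours 51 minutes

Flight 1 in UTC: 11:34 + 3:00 = 14:34 on Apr 3.
+6 hours and 40 minutes → arrive 21:14 UTC on Apr 3.
Flight 2 in UTC: 13:55 − 4:00 = 09:55 on Apr 4.
+8 hours and 10 minutes → arrive 18:05 UTC on Apr 4.
Flight 1 lands earlier by 20 hours 51 minutes.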